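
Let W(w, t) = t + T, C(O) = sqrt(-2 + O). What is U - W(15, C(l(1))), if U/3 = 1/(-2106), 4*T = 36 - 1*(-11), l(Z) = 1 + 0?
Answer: -16499/1404 - I ≈ -11.751 - 1.0*I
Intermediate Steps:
l(Z) = 1
T = 47/4 (T = (36 - 1*(-11))/4 = (36 + 11)/4 = (1/4)*47 = 47/4 ≈ 11.750)
W(w, t) = 47/4 + t (W(w, t) = t + 47/4 = 47/4 + t)
U = -1/702 (U = 3/(-2106) = 3*(-1/2106) = -1/702 ≈ -0.0014245)
U - W(15, C(l(1))) = -1/702 - (47/4 + sqrt(-2 + 1)) = -1/702 - (47/4 + sqrt(-1)) = -1/702 - (47/4 + I) = -1/702 + (-47/4 - I) = -16499/1404 - I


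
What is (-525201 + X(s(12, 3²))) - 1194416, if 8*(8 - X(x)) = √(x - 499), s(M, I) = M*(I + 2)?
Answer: -1719609 - I*√367/8 ≈ -1.7196e+6 - 2.3947*I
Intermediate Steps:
s(M, I) = M*(2 + I)
X(x) = 8 - √(-499 + x)/8 (X(x) = 8 - √(x - 499)/8 = 8 - √(-499 + x)/8)
(-525201 + X(s(12, 3²))) - 1194416 = (-525201 + (8 - √(-499 + 12*(2 + 3²))/8)) - 1194416 = (-525201 + (8 - √(-499 + 12*(2 + 9))/8)) - 1194416 = (-525201 + (8 - √(-499 + 12*11)/8)) - 1194416 = (-525201 + (8 - √(-499 + 132)/8)) - 1194416 = (-525201 + (8 - I*√367/8)) - 1194416 = (-525193 - I*√367/8) - 1194416 = -1719609 - I*√367/8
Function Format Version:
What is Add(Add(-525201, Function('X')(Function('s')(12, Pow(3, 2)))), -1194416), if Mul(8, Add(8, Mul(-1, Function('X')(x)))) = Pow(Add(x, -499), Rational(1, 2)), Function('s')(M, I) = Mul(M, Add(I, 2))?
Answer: Add(-1719609, Mul(Rational(-1, 8), I, Pow(367, Rational(1, 2)))) ≈ Add(-1.7196e+6, Mul(-2.3947, I))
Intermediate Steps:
Function('s')(M, I) = Mul(M, Add(2, I))
Function('X')(x) = Add(8, Mul(Rational(-1, 8), Pow(Add(-499, x), Rational(1, 2)))) (Function('X')(x) = Add(8, Mul(Rational(-1, 8), Pow(Add(x, -499), Rational(1, 2)))) = Add(8, Mul(Rational(-1, 8), Pow(Add(-499, x), Rational(1, 2)))))
Add(Add(-525201, Function('X')(Function('s')(12, Pow(3, 2)))), -1194416) = Add(Add(-525201, Add(8, Mul(Rational(-1, 8), Pow(Add(-499, Mul(12, Add(2, Pow(3, 2)))), Rational(1, 2))))), -1194416) = Add(Add(-525201, Add(8, Mul(Rational(-1, 8), Pow(Add(-499, Mul(12, Add(2, 9))), Rational(1, 2))))), -1194416) = Add(Add(-525201, Add(8, Mul(Rational(-1, 8), Pow(Add(-499, Mul(12, 11)), Rational(1, 2))))), -1194416) = Add(Add(-525201, Add(8, Mul(Rational(-1, 8), Pow(Add(-499, 132), Rational(1, 2))))), -1194416) = Add(Add(-525201, Add(8, Mul(Rational(-1, 8), Pow(-367, Rational(1, 2))))), -1194416) = Add(Add(-525201, Add(8, Mul(Rational(-1, 8), Mul(I, Pow(367, Rational(1, 2)))))), -1194416) = Add(Add(-525201, Add(8, Mul(Rational(-1, 8), I, Pow(367, Rational(1, 2))))), -1194416) = Add(Add(-525193, Mul(Rational(-1, 8), I, Pow(367, Rational(1, 2)))), -1194416) = Add(-1719609, Mul(Rational(-1, 8), I, Pow(367, Rational(1, 2))))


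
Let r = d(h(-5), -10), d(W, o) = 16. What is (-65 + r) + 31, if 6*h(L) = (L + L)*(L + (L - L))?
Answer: -18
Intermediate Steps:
h(L) = L²/3 (h(L) = ((L + L)*(L + (L - L)))/6 = ((2*L)*(L + 0))/6 = ((2*L)*L)/6 = (2*L²)/6 = L²/3)
r = 16
(-65 + r) + 31 = (-65 + 16) + 31 = -49 + 31 = -18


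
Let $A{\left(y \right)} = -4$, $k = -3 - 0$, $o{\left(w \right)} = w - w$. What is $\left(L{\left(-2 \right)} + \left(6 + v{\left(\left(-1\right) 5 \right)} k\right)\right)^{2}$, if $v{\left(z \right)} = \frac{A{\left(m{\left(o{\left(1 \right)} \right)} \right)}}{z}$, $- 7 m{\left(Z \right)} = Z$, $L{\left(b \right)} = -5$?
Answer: $\frac{49}{25} \approx 1.96$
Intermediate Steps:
$o{\left(w \right)} = 0$
$k = -3$ ($k = -3 + 0 = -3$)
$m{\left(Z \right)} = - \frac{Z}{7}$
$v{\left(z \right)} = - \frac{4}{z}$
$\left(L{\left(-2 \right)} + \left(6 + v{\left(\left(-1\right) 5 \right)} k\right)\right)^{2} = \left(-5 + \left(6 + - \frac{4}{\left(-1\right) 5} \left(-3\right)\right)\right)^{2} = \left(-5 + \left(6 + - \frac{4}{-5} \left(-3\right)\right)\right)^{2} = \left(-5 + \left(6 + \left(-4\right) \left(- \frac{1}{5}\right) \left(-3\right)\right)\right)^{2} = \left(-5 + \left(6 + \frac{4}{5} \left(-3\right)\right)\right)^{2} = \left(-5 + \left(6 - \frac{12}{5}\right)\right)^{2} = \left(-5 + \frac{18}{5}\right)^{2} = \left(- \frac{7}{5}\right)^{2} = \frac{49}{25}$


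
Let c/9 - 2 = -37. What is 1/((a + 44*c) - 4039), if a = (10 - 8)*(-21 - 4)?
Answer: -1/17949 ≈ -5.5713e-5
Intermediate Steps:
a = -50 (a = 2*(-25) = -50)
c = -315 (c = 18 + 9*(-37) = 18 - 333 = -315)
1/((a + 44*c) - 4039) = 1/((-50 + 44*(-315)) - 4039) = 1/((-50 - 13860) - 4039) = 1/(-13910 - 4039) = 1/(-17949) = -1/17949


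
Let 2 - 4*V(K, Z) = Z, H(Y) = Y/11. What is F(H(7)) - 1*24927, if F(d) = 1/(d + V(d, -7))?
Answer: -3165685/127 ≈ -24927.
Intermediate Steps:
H(Y) = Y/11 (H(Y) = Y*(1/11) = Y/11)
V(K, Z) = ½ - Z/4
F(d) = 1/(9/4 + d) (F(d) = 1/(d + (½ - ¼*(-7))) = 1/(d + (½ + 7/4)) = 1/(d + 9/4) = 1/(9/4 + d))
F(H(7)) - 1*24927 = 4/(9 + 4*((1/11)*7)) - 1*24927 = 4/(9 + 4*(7/11)) - 24927 = 4/(9 + 28/11) - 24927 = 4/(127/11) - 24927 = 4*(11/127) - 24927 = 44/127 - 24927 = -3165685/127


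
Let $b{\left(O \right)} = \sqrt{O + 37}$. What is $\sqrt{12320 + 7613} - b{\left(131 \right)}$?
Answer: $\sqrt{19933} - 2 \sqrt{42} \approx 128.22$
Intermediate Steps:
$b{\left(O \right)} = \sqrt{37 + O}$
$\sqrt{12320 + 7613} - b{\left(131 \right)} = \sqrt{12320 + 7613} - \sqrt{37 + 131} = \sqrt{19933} - \sqrt{168} = \sqrt{19933} - 2 \sqrt{42}$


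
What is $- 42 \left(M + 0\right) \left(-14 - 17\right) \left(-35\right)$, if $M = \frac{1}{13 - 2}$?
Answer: $- \frac{45570}{11} \approx -4142.7$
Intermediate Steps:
$M = \frac{1}{11} \approx 0.090909$
$- 42 \left(M + 0\right) \left(-14 - 17\right) \left(-35\right) = - 42 \left(\frac{1}{11} + 0\right) \left(-14 - 17\right) \left(-35\right) = - 42 \cdot \frac{1}{11} \left(-31\right) \left(-35\right) = \left(-42\right) \left(- \frac{31}{11}\right) \left(-35\right) = \frac{1302}{11} \left(-35\right) = - \frac{45570}{11}$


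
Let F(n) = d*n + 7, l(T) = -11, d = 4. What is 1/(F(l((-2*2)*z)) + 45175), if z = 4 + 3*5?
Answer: 1/45138 ≈ 2.2154e-5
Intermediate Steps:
z = 19 (z = 4 + 15 = 19)
F(n) = 7 + 4*n (F(n) = 4*n + 7 = 7 + 4*n)
1/(F(l((-2*2)*z)) + 45175) = 1/((7 + 4*(-11)) + 45175) = 1/((7 - 44) + 45175) = 1/(-37 + 45175) = 1/45138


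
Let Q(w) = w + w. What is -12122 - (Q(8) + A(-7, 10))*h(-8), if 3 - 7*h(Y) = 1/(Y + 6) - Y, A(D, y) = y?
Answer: -84737/7 ≈ -12105.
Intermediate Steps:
Q(w) = 2*w
h(Y) = 3/7 - 1/(7*(6 + Y)) + Y/7 (h(Y) = 3/7 - (1/(Y + 6) - Y)/7 = 3/7 - (1/(6 + Y) - Y)/7 = 3/7 + (-1/(7*(6 + Y)) + Y/7) = 3/7 - 1/(7*(6 + Y)) + Y/7)
-12122 - (Q(8) + A(-7, 10))*h(-8) = -12122 - (2*8 + 10)*(17 + (-8)² + 9*(-8))/(7*(6 - 8)) = -12122 - (16 + 10)*(⅐)*(17 + 64 - 72)/(-2) = -12122 - 26*(⅐)*(-½)*9 = -12122 - 26*(-9)/14 = -12122 - 1*(-117/7) = -12122 + 117/7 = -84737/7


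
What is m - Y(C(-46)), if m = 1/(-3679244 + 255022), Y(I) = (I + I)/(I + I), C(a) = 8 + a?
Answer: -3424223/3424222 ≈ -1.0000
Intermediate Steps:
Y(I) = 1 (Y(I) = (2*I)/((2*I)) = (2*I)*(1/(2*I)) = 1)
m = -1/3424222 (m = 1/(-3424222) = -1/3424222 ≈ -2.9204e-7)
m - Y(C(-46)) = -1/3424222 - 1*1 = -1/3424222 - 1 = -3424223/3424222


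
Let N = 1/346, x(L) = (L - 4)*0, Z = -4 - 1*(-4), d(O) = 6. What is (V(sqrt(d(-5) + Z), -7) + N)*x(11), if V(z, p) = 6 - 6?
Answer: 0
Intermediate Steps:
Z = 0 (Z = -4 + 4 = 0)
V(z, p) = 0
x(L) = 0 (x(L) = (-4 + L)*0 = 0)
N = 1/346 ≈ 0.0028902
(V(sqrt(d(-5) + Z), -7) + N)*x(11) = (0 + 1/346)*0 = (1/346)*0 = 0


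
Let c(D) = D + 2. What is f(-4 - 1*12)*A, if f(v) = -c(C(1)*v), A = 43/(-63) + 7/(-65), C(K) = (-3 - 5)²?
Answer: -472456/585 ≈ -807.62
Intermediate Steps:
C(K) = 64 (C(K) = (-8)² = 64)
c(D) = 2 + D
A = -3236/4095 (A = 43*(-1/63) + 7*(-1/65) = -43/63 - 7/65 = -3236/4095 ≈ -0.79023)
f(v) = -2 - 64*v (f(v) = -(2 + 64*v) = -2 - 64*v)
f(-4 - 1*12)*A = (-2 - 64*(-4 - 1*12))*(-3236/4095) = (-2 - 64*(-4 - 12))*(-3236/4095) = (-2 - 64*(-16))*(-3236/4095) = (-2 + 1024)*(-3236/4095) = 1022*(-3236/4095) = -472456/585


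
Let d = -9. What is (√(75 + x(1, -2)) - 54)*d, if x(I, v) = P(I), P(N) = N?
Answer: 486 - 18*√19 ≈ 407.54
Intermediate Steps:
x(I, v) = I
(√(75 + x(1, -2)) - 54)*d = (√(75 + 1) - 54)*(-9) = (√76 - 54)*(-9) = (2*√19 - 54)*(-9) = (-54 + 2*√19)*(-9) = 486 - 18*√19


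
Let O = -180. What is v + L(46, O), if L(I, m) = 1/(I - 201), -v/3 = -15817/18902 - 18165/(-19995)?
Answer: -27906701/125981830 ≈ -0.22151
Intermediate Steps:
v = -5418783/25196366 (v = -3*(-15817/18902 - 18165/(-19995)) = -3*(-15817*1/18902 - 18165*(-1/19995)) = -3*(-15817/18902 + 1211/1333) = -3*1806261/25196366 = -5418783/25196366 ≈ -0.21506)
L(I, m) = 1/(-201 + I)
v + L(46, O) = -5418783/25196366 + 1/(-201 + 46) = -5418783/25196366 + 1/(-155) = -5418783/25196366 - 1/155 = -27906701/125981830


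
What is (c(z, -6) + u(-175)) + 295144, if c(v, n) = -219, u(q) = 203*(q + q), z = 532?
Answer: 223875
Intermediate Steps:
u(q) = 406*q (u(q) = 203*(2*q) = 406*q)
(c(z, -6) + u(-175)) + 295144 = (-219 + 406*(-175)) + 295144 = (-219 - 71050) + 295144 = -71269 + 295144 = 223875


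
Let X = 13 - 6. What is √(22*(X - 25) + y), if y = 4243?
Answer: √3847 ≈ 62.024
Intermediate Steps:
X = 7
√(22*(X - 25) + y) = √(22*(7 - 25) + 4243) = √(22*(-18) + 4243) = √(-396 + 4243) = √3847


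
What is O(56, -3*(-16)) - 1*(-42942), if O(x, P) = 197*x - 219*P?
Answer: 43462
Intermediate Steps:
O(x, P) = -219*P + 197*x
O(56, -3*(-16)) - 1*(-42942) = (-(-657)*(-16) + 197*56) - 1*(-42942) = (-219*48 + 11032) + 42942 = (-10512 + 11032) + 42942 = 520 + 42942 = 43462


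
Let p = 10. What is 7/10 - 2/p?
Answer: ½ ≈ 0.50000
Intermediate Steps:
7/10 - 2/p = 7/10 - 2/10 = 7*(⅒) + (⅒)*(-2) = 7/10 - ⅕ = ½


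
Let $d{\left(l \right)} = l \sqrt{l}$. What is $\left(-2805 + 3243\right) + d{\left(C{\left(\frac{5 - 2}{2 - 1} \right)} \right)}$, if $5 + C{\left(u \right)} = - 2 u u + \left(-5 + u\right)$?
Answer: $438 - 125 i \approx 438.0 - 125.0 i$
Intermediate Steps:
$C{\left(u \right)} = -10 + u - 2 u^{2}$ ($C{\left(u \right)} = -5 - \left(5 - u + 2 u u\right) = -5 - \left(5 - u + 2 u^{2}\right) = -10 + u - 2 u^{2}$)
$d{\left(l \right)} = l^{\frac{3}{2}}$
$\left(-2805 + 3243\right) + d{\left(C{\left(\frac{5 - 2}{2 - 1} \right)} \right)} = \left(-2805 + 3243\right) + \left(-10 + \frac{5 - 2}{2 - 1} - 2 \left(\frac{5 - 2}{2 - 1}\right)^{2}\right)^{\frac{3}{2}} = 438 + \left(-10 + \frac{3}{1} - 2 \left(\frac{3}{1}\right)^{2}\right)^{\frac{3}{2}} = 438 + \left(-10 + 3 \cdot 1 - 2 \left(3 \cdot 1\right)^{2}\right)^{\frac{3}{2}} = 438 + \left(-10 + 3 - 2 \cdot 3^{2}\right)^{\frac{3}{2}} = 438 + \left(-10 + 3 - 18\right)^{\frac{3}{2}} = 438 + \left(-25\right)^{\frac{3}{2}} = 438 - 125 i$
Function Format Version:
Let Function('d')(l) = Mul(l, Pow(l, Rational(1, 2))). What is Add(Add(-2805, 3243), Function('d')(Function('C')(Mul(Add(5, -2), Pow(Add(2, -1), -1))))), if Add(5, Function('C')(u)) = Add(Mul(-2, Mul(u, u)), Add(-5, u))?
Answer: Add(438, Mul(-125, I)) ≈ Add(438.00, Mul(-125.00, I))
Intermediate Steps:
Function('C')(u) = Add(-10, u, Mul(-2, Pow(u, 2))) (Function('C')(u) = Add(-5, Add(Mul(-2, Mul(u, u)), Add(-5, u))) = Add(-5, Add(Mul(-2, Pow(u, 2)), Add(-5, u))) = Add(-5, Add(-5, u, Mul(-2, Pow(u, 2)))) = Add(-10, u, Mul(-2, Pow(u, 2))))
Function('d')(l) = Pow(l, Rational(3, 2))
Add(Add(-2805, 3243), Function('d')(Function('C')(Mul(Add(5, -2), Pow(Add(2, -1), -1))))) = Add(Add(-2805, 3243), Pow(Add(-10, Mul(Add(5, -2), Pow(Add(2, -1), -1)), Mul(-2, Pow(Mul(Add(5, -2), Pow(Add(2, -1), -1)), 2))), Rational(3, 2))) = Add(438, Pow(Add(-10, Mul(3, Pow(1, -1)), Mul(-2, Pow(Mul(3, Pow(1, -1)), 2))), Rational(3, 2))) = Add(438, Pow(Add(-10, Mul(3, 1), Mul(-2, Pow(Mul(3, 1), 2))), Rational(3, 2))) = Add(438, Pow(Add(-10, 3, Mul(-2, Pow(3, 2))), Rational(3, 2))) = Add(438, Pow(Add(-10, 3, Mul(-2, 9)), Rational(3, 2))) = Add(438, Pow(Add(-10, 3, -18), Rational(3, 2))) = Add(438, Pow(-25, Rational(3, 2))) = Add(438, Mul(-125, I))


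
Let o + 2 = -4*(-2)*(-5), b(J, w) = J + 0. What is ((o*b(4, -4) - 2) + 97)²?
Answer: 5329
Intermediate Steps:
b(J, w) = J
o = -42 (o = -2 - 4*(-2)*(-5) = -2 + 8*(-5) = -2 - 40 = -42)
((o*b(4, -4) - 2) + 97)² = ((-42*4 - 2) + 97)² = ((-168 - 2) + 97)² = (-170 + 97)² = (-73)² = 5329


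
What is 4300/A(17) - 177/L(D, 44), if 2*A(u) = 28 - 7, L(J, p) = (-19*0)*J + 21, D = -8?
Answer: 8423/21 ≈ 401.10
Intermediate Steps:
L(J, p) = 21 (L(J, p) = 0*J + 21 = 0 + 21 = 21)
A(u) = 21/2 (A(u) = (28 - 7)/2 = (1/2)*21 = 21/2)
4300/A(17) - 177/L(D, 44) = 4300/(21/2) - 177/21 = 4300*(2/21) - 177*1/21 = 8600/21 - 59/7 = 8423/21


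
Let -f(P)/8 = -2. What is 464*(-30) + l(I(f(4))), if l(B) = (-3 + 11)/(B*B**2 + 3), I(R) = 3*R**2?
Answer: -6305548903192/452984835 ≈ -13920.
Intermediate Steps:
f(P) = 16 (f(P) = -8*(-2) = 16)
l(B) = 8/(3 + B**3) (l(B) = 8/(B**3 + 3) = 8/(3 + B**3))
464*(-30) + l(I(f(4))) = 464*(-30) + 8/(3 + (3*16**2)**3) = -13920 + 8/(3 + (3*256)**3) = -13920 + 8/(3 + 768**3) = -13920 + 8/(3 + 452984832) = -13920 + 8/452984835 = -6305548903192/452984835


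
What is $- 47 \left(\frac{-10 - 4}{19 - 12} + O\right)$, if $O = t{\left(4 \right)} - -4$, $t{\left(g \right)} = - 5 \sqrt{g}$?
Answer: $376$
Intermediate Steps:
$O = -6$ ($O = - 5 \sqrt{4} - -4 = \left(-5\right) 2 + 4 = -10 + 4 = -6$)
$- 47 \left(\frac{-10 - 4}{19 - 12} + O\right) = - 47 \left(\frac{-10 - 4}{19 - 12} - 6\right) = - 47 \left(- \frac{14}{7} - 6\right) = - 47 \left(\left(-14\right) \frac{1}{7} - 6\right) = - 47 \left(-2 - 6\right) = \left(-47\right) \left(-8\right) = 376$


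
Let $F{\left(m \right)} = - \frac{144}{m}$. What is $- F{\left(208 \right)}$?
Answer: $\frac{9}{13} \approx 0.69231$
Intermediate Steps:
$- F{\left(208 \right)} = - \frac{-144}{208} = \left(-1\right) \left(- \frac{9}{13}\right) = \frac{9}{13}$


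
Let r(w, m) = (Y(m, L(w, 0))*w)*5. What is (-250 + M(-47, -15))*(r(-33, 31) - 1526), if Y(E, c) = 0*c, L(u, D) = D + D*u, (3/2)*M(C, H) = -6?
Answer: 387604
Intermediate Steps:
M(C, H) = -4 (M(C, H) = (⅔)*(-6) = -4)
Y(E, c) = 0
r(w, m) = 0 (r(w, m) = (0*w)*5 = 0*5 = 0)
(-250 + M(-47, -15))*(r(-33, 31) - 1526) = (-250 - 4)*(0 - 1526) = -254*(-1526) = 387604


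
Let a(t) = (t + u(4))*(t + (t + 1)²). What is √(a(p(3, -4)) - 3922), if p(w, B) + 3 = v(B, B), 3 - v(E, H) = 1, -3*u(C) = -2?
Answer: I*√35295/3 ≈ 62.623*I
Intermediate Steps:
u(C) = ⅔ (u(C) = -⅓*(-2) = ⅔)
v(E, H) = 2 (v(E, H) = 3 - 1*1 = 3 - 1 = 2)
p(w, B) = -1 (p(w, B) = -3 + 2 = -1)
a(t) = (⅔ + t)*(t + (1 + t)²) (a(t) = (t + ⅔)*(t + (t + 1)²) = (⅔ + t)*(t + (1 + t)²))
√(a(p(3, -4)) - 3922) = √((⅔ + (-1)³ + 3*(-1) + (11/3)*(-1)²) - 3922) = √((⅔ - 1 - 3 + (11/3)*1) - 3922) = √((⅔ - 1 - 3 + 11/3) - 3922) = √(⅓ - 3922) = √(-11765/3) = I*√35295/3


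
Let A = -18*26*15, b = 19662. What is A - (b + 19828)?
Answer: -46510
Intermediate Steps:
A = -7020 (A = -468*15 = -7020)
A - (b + 19828) = -7020 - (19662 + 19828) = -7020 - 1*39490 = -7020 - 39490 = -46510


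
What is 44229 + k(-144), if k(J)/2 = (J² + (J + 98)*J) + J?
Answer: 98661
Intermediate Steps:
k(J) = 2*J + 2*J² + 2*J*(98 + J) (k(J) = 2*((J² + (J + 98)*J) + J) = 2*((J² + (98 + J)*J) + J) = 2*((J² + J*(98 + J)) + J) = 2*(J + J² + J*(98 + J)) = 2*J + 2*J² + 2*J*(98 + J))
44229 + k(-144) = 44229 + 2*(-144)*(99 + 2*(-144)) = 44229 + 2*(-144)*(99 - 288) = 44229 + 2*(-144)*(-189) = 44229 + 54432 = 98661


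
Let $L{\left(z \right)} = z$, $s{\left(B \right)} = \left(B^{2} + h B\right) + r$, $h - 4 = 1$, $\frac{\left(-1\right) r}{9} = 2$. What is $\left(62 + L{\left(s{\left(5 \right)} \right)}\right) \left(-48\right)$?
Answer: $-4512$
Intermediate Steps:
$r = -18$ ($r = \left(-9\right) 2 = -18$)
$h = 5$ ($h = 4 + 1 = 5$)
$s{\left(B \right)} = -18 + B^{2} + 5 B$ ($s{\left(B \right)} = \left(B^{2} + 5 B\right) - 18 = -18 + B^{2} + 5 B$)
$\left(62 + L{\left(s{\left(5 \right)} \right)}\right) \left(-48\right) = \left(62 + \left(-18 + 5^{2} + 5 \cdot 5\right)\right) \left(-48\right) = \left(62 + \left(-18 + 25 + 25\right)\right) \left(-48\right) = \left(62 + 32\right) \left(-48\right) = 94 \left(-48\right) = -4512$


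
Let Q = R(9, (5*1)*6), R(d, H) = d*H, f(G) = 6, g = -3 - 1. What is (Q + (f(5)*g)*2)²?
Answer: 49284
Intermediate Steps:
g = -4
R(d, H) = H*d
Q = 270 (Q = ((5*1)*6)*9 = (5*6)*9 = 30*9 = 270)
(Q + (f(5)*g)*2)² = (270 + (6*(-4))*2)² = (270 - 24*2)² = (270 - 48)² = 222² = 49284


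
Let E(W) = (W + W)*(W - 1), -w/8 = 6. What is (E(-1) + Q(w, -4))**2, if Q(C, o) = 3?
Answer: 49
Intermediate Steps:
w = -48 (w = -8*6 = -48)
E(W) = 2*W*(-1 + W) (E(W) = (2*W)*(-1 + W) = 2*W*(-1 + W))
(E(-1) + Q(w, -4))**2 = (2*(-1)*(-1 - 1) + 3)**2 = (2*(-1)*(-2) + 3)**2 = (4 + 3)**2 = 7**2 = 49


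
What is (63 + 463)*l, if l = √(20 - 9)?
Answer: 526*√11 ≈ 1744.5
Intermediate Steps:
l = √11 ≈ 3.3166
(63 + 463)*l = (63 + 463)*√11 = 526*√11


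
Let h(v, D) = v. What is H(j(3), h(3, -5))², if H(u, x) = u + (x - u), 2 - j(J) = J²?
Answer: 9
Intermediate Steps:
j(J) = 2 - J²
H(u, x) = x
H(j(3), h(3, -5))² = 3² = 9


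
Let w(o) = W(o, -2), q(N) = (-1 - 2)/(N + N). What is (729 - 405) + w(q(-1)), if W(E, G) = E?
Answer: 651/2 ≈ 325.50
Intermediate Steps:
q(N) = -3/(2*N) (q(N) = -3*1/(2*N) = -3/(2*N))
w(o) = o
(729 - 405) + w(q(-1)) = (729 - 405) - 3/2/(-1) = 324 - 3/2*(-1) = 324 + 3/2 = 651/2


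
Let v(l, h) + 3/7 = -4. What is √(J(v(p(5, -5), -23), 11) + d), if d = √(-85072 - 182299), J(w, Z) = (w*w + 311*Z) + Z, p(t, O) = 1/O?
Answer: √(169129 + 49*I*√267371)/7 ≈ 58.914 + 4.3884*I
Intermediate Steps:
v(l, h) = -31/7 (v(l, h) = -3/7 - 4 = -31/7)
J(w, Z) = w² + 312*Z (J(w, Z) = (w² + 311*Z) + Z = w² + 312*Z)
d = I*√267371 (d = √(-267371) = I*√267371 ≈ 517.08*I)
√(J(v(p(5, -5), -23), 11) + d) = √(((-31/7)² + 312*11) + I*√267371) = √((961/49 + 3432) + I*√267371) = √(169129/49 + I*√267371)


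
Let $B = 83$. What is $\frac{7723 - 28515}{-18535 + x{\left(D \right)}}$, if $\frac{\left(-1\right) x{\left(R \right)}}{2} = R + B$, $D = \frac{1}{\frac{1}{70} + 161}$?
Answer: $\frac{234346632}{210779111} \approx 1.1118$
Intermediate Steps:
$D = \frac{70}{11271}$ ($D = \frac{1}{\frac{1}{70} + 161} = \frac{1}{\frac{11271}{70}} = \frac{70}{11271} \approx 0.0062106$)
$x{\left(R \right)} = -166 - 2 R$ ($x{\left(R \right)} = - 2 \left(R + 83\right) = - 2 \left(83 + R\right) = -166 - 2 R$)
$\frac{7723 - 28515}{-18535 + x{\left(D \right)}} = \frac{7723 - 28515}{-18535 - \frac{1871126}{11271}} = - \frac{20792}{-18535 - \frac{1871126}{11271}} = - \frac{20792}{- \frac{210779111}{11271}} = \left(-20792\right) \left(- \frac{11271}{210779111}\right) = \frac{234346632}{210779111}$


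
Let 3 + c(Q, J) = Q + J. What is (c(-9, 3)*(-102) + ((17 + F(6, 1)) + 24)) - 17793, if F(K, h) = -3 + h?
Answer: -16836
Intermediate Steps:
c(Q, J) = -3 + J + Q (c(Q, J) = -3 + (Q + J) = -3 + (J + Q) = -3 + J + Q)
(c(-9, 3)*(-102) + ((17 + F(6, 1)) + 24)) - 17793 = ((-3 + 3 - 9)*(-102) + ((17 + (-3 + 1)) + 24)) - 17793 = (-9*(-102) + ((17 - 2) + 24)) - 17793 = (918 + (15 + 24)) - 17793 = (918 + 39) - 17793 = 957 - 17793 = -16836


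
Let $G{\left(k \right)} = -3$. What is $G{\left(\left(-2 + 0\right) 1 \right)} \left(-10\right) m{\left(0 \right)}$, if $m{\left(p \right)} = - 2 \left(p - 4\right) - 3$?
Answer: $150$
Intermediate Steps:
$m{\left(p \right)} = 5 - 2 p$ ($m{\left(p \right)} = - 2 \left(p - 4\right) - 3 = - 2 \left(-4 + p\right) - 3 = \left(8 - 2 p\right) - 3 = 5 - 2 p$)
$G{\left(\left(-2 + 0\right) 1 \right)} \left(-10\right) m{\left(0 \right)} = \left(-3\right) \left(-10\right) \left(5 - 0\right) = 30 \left(5 + 0\right) = 30 \cdot 5 = 150$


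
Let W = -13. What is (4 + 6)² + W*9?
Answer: -17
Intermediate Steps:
(4 + 6)² + W*9 = (4 + 6)² - 13*9 = 10² - 117 = 100 - 117 = -17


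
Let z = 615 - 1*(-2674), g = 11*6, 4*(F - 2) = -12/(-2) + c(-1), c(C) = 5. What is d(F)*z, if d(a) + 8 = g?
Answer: 190762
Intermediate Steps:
F = 19/4 (F = 2 + (-12/(-2) + 5)/4 = 2 + (-12*(-½) + 5)/4 = 2 + (6 + 5)/4 = 2 + (¼)*11 = 2 + 11/4 = 19/4 ≈ 4.7500)
g = 66
d(a) = 58 (d(a) = -8 + 66 = 58)
z = 3289 (z = 615 + 2674 = 3289)
d(F)*z = 58*3289 = 190762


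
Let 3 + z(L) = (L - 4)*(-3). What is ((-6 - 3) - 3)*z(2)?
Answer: -36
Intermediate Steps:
z(L) = 9 - 3*L (z(L) = -3 + (L - 4)*(-3) = -3 + (-4 + L)*(-3) = -3 + (12 - 3*L) = 9 - 3*L)
((-6 - 3) - 3)*z(2) = ((-6 - 3) - 3)*(9 - 3*2) = (-9 - 3)*(9 - 6) = -12*3 = -36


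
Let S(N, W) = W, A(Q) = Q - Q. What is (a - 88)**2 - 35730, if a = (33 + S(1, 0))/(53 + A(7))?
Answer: -78919409/2809 ≈ -28095.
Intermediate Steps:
A(Q) = 0
a = 33/53 (a = (33 + 0)/(53 + 0) = 33/53 ≈ 0.62264)
(a - 88)**2 - 35730 = (33/53 - 88)**2 - 35730 = (-4631/53)**2 - 35730 = 21446161/2809 - 35730 = -78919409/2809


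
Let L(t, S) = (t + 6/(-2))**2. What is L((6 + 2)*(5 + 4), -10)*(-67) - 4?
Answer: -318991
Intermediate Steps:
L(t, S) = (-3 + t)**2 (L(t, S) = (t + 6*(-1/2))**2 = (t - 3)**2 = (-3 + t)**2)
L((6 + 2)*(5 + 4), -10)*(-67) - 4 = (-3 + (6 + 2)*(5 + 4))**2*(-67) - 4 = (-3 + 8*9)**2*(-67) - 4 = (-3 + 72)**2*(-67) - 4 = 69**2*(-67) - 4 = 4761*(-67) - 4 = -318987 - 4 = -318991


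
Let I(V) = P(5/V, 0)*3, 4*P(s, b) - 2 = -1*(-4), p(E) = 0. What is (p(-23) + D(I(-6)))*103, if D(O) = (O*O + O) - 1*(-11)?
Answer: 14729/4 ≈ 3682.3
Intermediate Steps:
P(s, b) = 3/2 (P(s, b) = ½ + (-1*(-4))/4 = ½ + (¼)*4 = ½ + 1 = 3/2)
I(V) = 9/2 (I(V) = (3/2)*3 = 9/2)
D(O) = 11 + O + O² (D(O) = (O² + O) + 11 = (O + O²) + 11 = 11 + O + O²)
(p(-23) + D(I(-6)))*103 = (0 + (11 + 9/2 + (9/2)²))*103 = (0 + (11 + 9/2 + 81/4))*103 = (0 + 143/4)*103 = (143/4)*103 = 14729/4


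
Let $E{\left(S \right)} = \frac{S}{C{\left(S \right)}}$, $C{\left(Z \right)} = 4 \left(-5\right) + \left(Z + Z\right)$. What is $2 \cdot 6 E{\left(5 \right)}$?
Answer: $-6$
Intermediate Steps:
$C{\left(Z \right)} = -20 + 2 Z$
$E{\left(S \right)} = \frac{S}{-20 + 2 S}$
$2 \cdot 6 E{\left(5 \right)} = 2 \cdot 6 \cdot \frac{1}{2} \cdot 5 \frac{1}{-10 + 5} = 12 \cdot \frac{1}{2} \cdot 5 \frac{1}{-5} = 12 \cdot \frac{1}{2} \cdot 5 \left(- \frac{1}{5}\right) = 12 \left(- \frac{1}{2}\right) = -6$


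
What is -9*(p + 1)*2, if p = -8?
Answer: 126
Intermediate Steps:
-9*(p + 1)*2 = -9*(-8 + 1)*2 = -9*(-7)*2 = 63*2 = 126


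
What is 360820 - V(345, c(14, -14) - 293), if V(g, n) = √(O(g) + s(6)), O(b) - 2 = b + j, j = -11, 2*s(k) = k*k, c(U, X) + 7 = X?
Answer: 360820 - √354 ≈ 3.6080e+5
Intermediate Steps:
c(U, X) = -7 + X
s(k) = k²/2 (s(k) = (k*k)/2 = k²/2)
O(b) = -9 + b (O(b) = 2 + (b - 11) = 2 + (-11 + b) = -9 + b)
V(g, n) = √(9 + g) (V(g, n) = √((-9 + g) + (½)*6²) = √((-9 + g) + (½)*36) = √((-9 + g) + 18) = √(9 + g))
360820 - V(345, c(14, -14) - 293) = 360820 - √(9 + 345) = 360820 - √354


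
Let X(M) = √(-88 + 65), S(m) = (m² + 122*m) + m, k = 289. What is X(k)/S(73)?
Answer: I*√23/14308 ≈ 0.00033519*I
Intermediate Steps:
S(m) = m² + 123*m
X(M) = I*√23 (X(M) = √(-23) = I*√23)
X(k)/S(73) = (I*√23)/((73*(123 + 73))) = (I*√23)/((73*196)) = (I*√23)/14308 = (I*√23)*(1/14308) = I*√23/14308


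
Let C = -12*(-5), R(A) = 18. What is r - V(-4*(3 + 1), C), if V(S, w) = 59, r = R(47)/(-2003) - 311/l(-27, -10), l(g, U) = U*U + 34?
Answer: -16461063/268402 ≈ -61.330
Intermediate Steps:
l(g, U) = 34 + U² (l(g, U) = U² + 34 = 34 + U²)
C = 60
r = -625345/268402 (r = 18/(-2003) - 311/(34 + (-10)²) = 18*(-1/2003) - 311/(34 + 100) = -18/2003 - 311/134 = -625345/268402 ≈ -2.3299)
r - V(-4*(3 + 1), C) = -625345/268402 - 1*59 = -625345/268402 - 59 = -16461063/268402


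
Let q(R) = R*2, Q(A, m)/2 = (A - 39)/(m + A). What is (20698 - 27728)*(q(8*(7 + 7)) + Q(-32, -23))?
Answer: -17521572/11 ≈ -1.5929e+6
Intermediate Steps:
Q(A, m) = 2*(-39 + A)/(A + m) (Q(A, m) = 2*((A - 39)/(m + A)) = 2*((-39 + A)/(A + m)) = 2*(-39 + A)/(A + m))
q(R) = 2*R
(20698 - 27728)*(q(8*(7 + 7)) + Q(-32, -23)) = (20698 - 27728)*(2*(8*(7 + 7)) + 2*(-39 - 32)/(-32 - 23)) = -7030*(2*(8*14) + 2*(-71)/(-55)) = -7030*(2*112 + 2*(-1/55)*(-71)) = -7030*(224 + 142/55) = -7030*12462/55 = -17521572/11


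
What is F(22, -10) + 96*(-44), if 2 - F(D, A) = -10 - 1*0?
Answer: -4212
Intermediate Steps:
F(D, A) = 12 (F(D, A) = 2 - (-10 - 1*0) = 2 - (-10 + 0) = 2 - 1*(-10) = 2 + 10 = 12)
F(22, -10) + 96*(-44) = 12 + 96*(-44) = 12 - 4224 = -4212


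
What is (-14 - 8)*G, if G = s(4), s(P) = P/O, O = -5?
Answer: 88/5 ≈ 17.600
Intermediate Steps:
s(P) = -P/5 (s(P) = P/(-5) = P*(-⅕) = -P/5)
G = -⅘ (G = -⅕*4 = -⅘ ≈ -0.80000)
(-14 - 8)*G = (-14 - 8)*(-⅘) = -22*(-⅘) = 88/5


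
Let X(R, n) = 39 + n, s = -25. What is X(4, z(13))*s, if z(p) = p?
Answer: -1300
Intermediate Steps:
X(4, z(13))*s = (39 + 13)*(-25) = 52*(-25) = -1300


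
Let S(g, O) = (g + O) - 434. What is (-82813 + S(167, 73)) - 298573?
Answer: -381580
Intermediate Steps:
S(g, O) = -434 + O + g (S(g, O) = (O + g) - 434 = -434 + O + g)
(-82813 + S(167, 73)) - 298573 = (-82813 + (-434 + 73 + 167)) - 298573 = (-82813 - 194) - 298573 = -83007 - 298573 = -381580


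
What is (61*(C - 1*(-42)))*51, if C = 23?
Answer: 202215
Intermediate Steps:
(61*(C - 1*(-42)))*51 = (61*(23 - 1*(-42)))*51 = (61*(23 + 42))*51 = (61*65)*51 = 3965*51 = 202215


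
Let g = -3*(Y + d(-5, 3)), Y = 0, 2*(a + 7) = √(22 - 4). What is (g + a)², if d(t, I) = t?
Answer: 137/2 + 24*√2 ≈ 102.44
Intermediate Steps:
a = -7 + 3*√2/2 (a = -7 + √(22 - 4)/2 = -7 + √18/2 = -7 + (3*√2)/2 = -7 + 3*√2/2 ≈ -4.8787)
g = 15 (g = -3*(0 - 5) = -3*(-5) = 15)
(g + a)² = (15 + (-7 + 3*√2/2))² = (8 + 3*√2/2)²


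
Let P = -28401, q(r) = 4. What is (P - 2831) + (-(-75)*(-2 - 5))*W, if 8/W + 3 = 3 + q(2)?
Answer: -32282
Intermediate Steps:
W = 2 (W = 8/(-3 + (3 + 4)) = 8/(-3 + 7) = 8/4 = 8*(1/4) = 2)
(P - 2831) + (-(-75)*(-2 - 5))*W = (-28401 - 2831) - (-75)*(-2 - 5)*2 = -31232 - (-75)*(-7)*2 = -31232 - 15*35*2 = -31232 - 525*2 = -31232 - 1050 = -32282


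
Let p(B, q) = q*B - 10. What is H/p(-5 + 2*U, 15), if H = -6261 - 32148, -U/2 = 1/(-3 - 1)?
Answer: 5487/10 ≈ 548.70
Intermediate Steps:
U = ½ (U = -2/(-3 - 1) = -2/(-4) = -2*(-¼) = ½ ≈ 0.50000)
H = -38409
p(B, q) = -10 + B*q (p(B, q) = B*q - 10 = -10 + B*q)
H/p(-5 + 2*U, 15) = -38409/(-10 + (-5 + 2*(½))*15) = -38409/(-10 + (-5 + 1)*15) = -38409/(-10 - 4*15) = -38409/(-10 - 60) = -38409/(-70) = -38409*(-1/70) = 5487/10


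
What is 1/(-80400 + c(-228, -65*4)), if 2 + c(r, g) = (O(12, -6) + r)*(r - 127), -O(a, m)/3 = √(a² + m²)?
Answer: -269/101935528 + 3195*√5/101935528 ≈ 6.7447e-5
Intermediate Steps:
O(a, m) = -3*√(a² + m²)
c(r, g) = -2 + (-127 + r)*(r - 18*√5) (c(r, g) = -2 + (-3*√(12² + (-6)²) + r)*(r - 127) = -2 + (-3*√(144 + 36) + r)*(-127 + r) = -2 + (-18*√5 + r)*(-127 + r) = -2 + (r - 18*√5)*(-127 + r) = -2 + (-127 + r)*(r - 18*√5))
1/(-80400 + c(-228, -65*4)) = 1/(-80400 + (-2 + (-228)² - 127*(-228) + 2286*√5 - 18*(-228)*√5)) = 1/(-80400 + (-2 + 51984 + 28956 + 2286*√5 + 4104*√5)) = 1/(-80400 + (80938 + 6390*√5)) = 1/(538 + 6390*√5)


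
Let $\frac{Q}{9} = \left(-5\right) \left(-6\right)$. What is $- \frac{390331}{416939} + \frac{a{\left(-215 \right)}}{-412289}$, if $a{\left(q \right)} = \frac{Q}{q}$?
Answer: $- \frac{6919932124631}{7391672624953} \approx -0.93618$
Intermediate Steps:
$Q = 270$ ($Q = 9 \left(\left(-5\right) \left(-6\right)\right) = 9 \cdot 30 = 270$)
$a{\left(q \right)} = \frac{270}{q}$
$- \frac{390331}{416939} + \frac{a{\left(-215 \right)}}{-412289} = - \frac{390331}{416939} + \frac{270 \frac{1}{-215}}{-412289} = \left(-390331\right) \frac{1}{416939} + 270 \left(- \frac{1}{215}\right) \left(- \frac{1}{412289}\right) = - \frac{390331}{416939} - - \frac{54}{17728427} = - \frac{390331}{416939} + \frac{54}{17728427} = - \frac{6919932124631}{7391672624953}$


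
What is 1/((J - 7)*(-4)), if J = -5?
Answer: 1/48 ≈ 0.020833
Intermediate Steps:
1/((J - 7)*(-4)) = 1/((-5 - 7)*(-4)) = 1/(-12*(-4)) = 1/48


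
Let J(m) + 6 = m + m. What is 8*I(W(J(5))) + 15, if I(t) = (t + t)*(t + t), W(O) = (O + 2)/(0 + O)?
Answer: 87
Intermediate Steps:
J(m) = -6 + 2*m (J(m) = -6 + (m + m) = -6 + 2*m)
W(O) = (2 + O)/O
I(t) = 4*t² (I(t) = (2*t)*(2*t) = 4*t²)
8*I(W(J(5))) + 15 = 8*(4*((2 + (-6 + 2*5))/(-6 + 2*5))²) + 15 = 8*(4*((2 + (-6 + 10))/(-6 + 10))²) + 15 = 8*(4*((2 + 4)/4)²) + 15 = 8*(4*((¼)*6)²) + 15 = 8*(4*(3/2)²) + 15 = 8*(4*(9/4)) + 15 = 8*9 + 15 = 72 + 15 = 87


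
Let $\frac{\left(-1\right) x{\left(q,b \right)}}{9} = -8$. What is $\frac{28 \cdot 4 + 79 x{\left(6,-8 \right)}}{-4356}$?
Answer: $- \frac{1450}{1089} \approx -1.3315$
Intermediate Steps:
$x{\left(q,b \right)} = 72$ ($x{\left(q,b \right)} = \left(-9\right) \left(-8\right) = 72$)
$\frac{28 \cdot 4 + 79 x{\left(6,-8 \right)}}{-4356} = \frac{28 \cdot 4 + 79 \cdot 72}{-4356} = \left(112 + 5688\right) \left(- \frac{1}{4356}\right) = 5800 \left(- \frac{1}{4356}\right) = - \frac{1450}{1089}$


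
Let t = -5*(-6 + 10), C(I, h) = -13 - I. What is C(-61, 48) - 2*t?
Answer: 88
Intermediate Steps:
t = -20 (t = -5*4 = -20)
C(-61, 48) - 2*t = (-13 - 1*(-61)) - 2*(-20) = (-13 + 61) + 40 = 48 + 40 = 88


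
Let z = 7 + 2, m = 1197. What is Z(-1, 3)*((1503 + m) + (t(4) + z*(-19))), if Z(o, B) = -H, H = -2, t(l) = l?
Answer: 5066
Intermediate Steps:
Z(o, B) = 2 (Z(o, B) = -1*(-2) = 2)
z = 9
Z(-1, 3)*((1503 + m) + (t(4) + z*(-19))) = 2*((1503 + 1197) + (4 + 9*(-19))) = 2*(2700 + (4 - 171)) = 2*(2700 - 167) = 2*2533 = 5066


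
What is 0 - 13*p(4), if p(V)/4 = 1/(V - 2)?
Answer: -26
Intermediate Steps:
p(V) = 4/(-2 + V) (p(V) = 4/(V - 2) = 4/(-2 + V))
0 - 13*p(4) = 0 - 52/(-2 + 4) = 0 - 52/2 = 0 - 13*2 = 0 - 26 = -26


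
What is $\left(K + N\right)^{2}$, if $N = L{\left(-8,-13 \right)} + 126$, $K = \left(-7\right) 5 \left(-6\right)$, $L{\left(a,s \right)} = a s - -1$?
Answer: $194481$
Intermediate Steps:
$L{\left(a,s \right)} = 1 + a s$ ($L{\left(a,s \right)} = a s + 1 = 1 + a s$)
$K = 210$ ($K = \left(-35\right) \left(-6\right) = 210$)
$N = 231$ ($N = \left(1 - -104\right) + 126 = \left(1 + 104\right) + 126 = 105 + 126 = 231$)
$\left(K + N\right)^{2} = \left(210 + 231\right)^{2} = 441^{2} = 194481$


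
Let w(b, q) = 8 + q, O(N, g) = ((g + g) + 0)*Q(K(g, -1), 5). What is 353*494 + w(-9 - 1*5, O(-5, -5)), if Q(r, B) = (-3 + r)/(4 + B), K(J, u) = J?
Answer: 1569590/9 ≈ 1.7440e+5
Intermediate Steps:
Q(r, B) = (-3 + r)/(4 + B)
O(N, g) = 2*g*(-⅓ + g/9) (O(N, g) = ((g + g) + 0)*((-3 + g)/(4 + 5)) = (2*g + 0)*((-3 + g)/9) = (2*g)*((-3 + g)/9) = (2*g)*(-⅓ + g/9) = 2*g*(-⅓ + g/9))
353*494 + w(-9 - 1*5, O(-5, -5)) = 353*494 + (8 + (2/9)*(-5)*(-3 - 5)) = 174382 + (8 + (2/9)*(-5)*(-8)) = 174382 + (8 + 80/9) = 174382 + 152/9 = 1569590/9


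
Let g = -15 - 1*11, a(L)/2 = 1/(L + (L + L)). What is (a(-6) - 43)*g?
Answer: 10088/9 ≈ 1120.9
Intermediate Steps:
a(L) = 2/(3*L) (a(L) = 2/(L + (L + L)) = 2/(L + 2*L) = 2/((3*L)) = 2*(1/(3*L)) = 2/(3*L))
g = -26 (g = -15 - 11 = -26)
(a(-6) - 43)*g = ((2/3)/(-6) - 43)*(-26) = ((2/3)*(-1/6) - 43)*(-26) = (-1/9 - 43)*(-26) = -388/9*(-26) = 10088/9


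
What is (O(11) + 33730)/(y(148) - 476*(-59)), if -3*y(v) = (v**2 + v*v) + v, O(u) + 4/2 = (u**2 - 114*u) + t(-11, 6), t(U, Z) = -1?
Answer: 16297/6716 ≈ 2.4266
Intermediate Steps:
O(u) = -3 + u**2 - 114*u (O(u) = -2 + ((u**2 - 114*u) - 1) = -2 + (-1 + u**2 - 114*u) = -3 + u**2 - 114*u)
y(v) = -2*v**2/3 - v/3 (y(v) = -((v**2 + v*v) + v)/3 = -((v**2 + v**2) + v)/3 = -(2*v**2 + v)/3 = -(v + 2*v**2)/3 = -2*v**2/3 - v/3)
(O(11) + 33730)/(y(148) - 476*(-59)) = ((-3 + 11**2 - 114*11) + 33730)/(-1/3*148*(1 + 2*148) - 476*(-59)) = ((-3 + 121 - 1254) + 33730)/(-1/3*148*(1 + 296) + 28084) = (-1136 + 33730)/(-1/3*148*297 + 28084) = 32594/(-14652 + 28084) = 32594/13432 = 32594*(1/13432) = 16297/6716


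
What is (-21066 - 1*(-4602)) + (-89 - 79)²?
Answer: 11760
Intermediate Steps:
(-21066 - 1*(-4602)) + (-89 - 79)² = (-21066 + 4602) + (-168)² = -16464 + 28224 = 11760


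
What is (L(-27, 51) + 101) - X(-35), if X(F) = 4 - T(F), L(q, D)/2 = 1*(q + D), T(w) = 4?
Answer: 149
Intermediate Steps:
L(q, D) = 2*D + 2*q (L(q, D) = 2*(1*(q + D)) = 2*(1*(D + q)) = 2*(D + q) = 2*D + 2*q)
X(F) = 0 (X(F) = 4 - 1*4 = 4 - 4 = 0)
(L(-27, 51) + 101) - X(-35) = ((2*51 + 2*(-27)) + 101) - 1*0 = ((102 - 54) + 101) + 0 = (48 + 101) + 0 = 149 + 0 = 149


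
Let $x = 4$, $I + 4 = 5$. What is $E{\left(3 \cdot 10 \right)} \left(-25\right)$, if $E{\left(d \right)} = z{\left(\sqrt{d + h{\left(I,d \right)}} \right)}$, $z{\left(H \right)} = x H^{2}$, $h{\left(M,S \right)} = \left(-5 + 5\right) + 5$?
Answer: $-3500$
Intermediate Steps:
$I = 1$ ($I = -4 + 5 = 1$)
$h{\left(M,S \right)} = 5$ ($h{\left(M,S \right)} = 0 + 5 = 5$)
$z{\left(H \right)} = 4 H^{2}$
$E{\left(d \right)} = 20 + 4 d$ ($E{\left(d \right)} = 4 \left(\sqrt{d + 5}\right)^{2} = 4 \left(\sqrt{5 + d}\right)^{2} = 4 \left(5 + d\right) = 20 + 4 d$)
$E{\left(3 \cdot 10 \right)} \left(-25\right) = \left(20 + 4 \cdot 3 \cdot 10\right) \left(-25\right) = \left(20 + 4 \cdot 30\right) \left(-25\right) = \left(20 + 120\right) \left(-25\right) = 140 \left(-25\right) = -3500$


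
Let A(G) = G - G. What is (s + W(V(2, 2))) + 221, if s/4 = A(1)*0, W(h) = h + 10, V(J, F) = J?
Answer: 233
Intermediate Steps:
A(G) = 0
W(h) = 10 + h
s = 0 (s = 4*(0*0) = 4*0 = 0)
(s + W(V(2, 2))) + 221 = (0 + (10 + 2)) + 221 = (0 + 12) + 221 = 12 + 221 = 233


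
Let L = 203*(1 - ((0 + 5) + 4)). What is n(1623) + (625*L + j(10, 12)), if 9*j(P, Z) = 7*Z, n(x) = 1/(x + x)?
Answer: -1098219901/1082 ≈ -1.0150e+6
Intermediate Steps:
n(x) = 1/(2*x)
j(P, Z) = 7*Z/9 (j(P, Z) = (7*Z)/9 = 7*Z/9)
L = -1624 (L = 203*(1 - (5 + 4)) = 203*(1 - 1*9) = 203*(1 - 9) = 203*(-8) = -1624)
n(1623) + (625*L + j(10, 12)) = (½)/1623 + (625*(-1624) + (7/9)*12) = (½)*(1/1623) + (-1015000 + 28/3) = 1/3246 - 3044972/3 = -1098219901/1082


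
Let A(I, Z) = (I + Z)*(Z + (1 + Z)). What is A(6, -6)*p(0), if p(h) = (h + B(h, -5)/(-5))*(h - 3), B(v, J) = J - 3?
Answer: 0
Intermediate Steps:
B(v, J) = -3 + J
A(I, Z) = (1 + 2*Z)*(I + Z) (A(I, Z) = (I + Z)*(1 + 2*Z) = (1 + 2*Z)*(I + Z))
p(h) = (-3 + h)*(8/5 + h) (p(h) = (h + (-3 - 5)/(-5))*(h - 3) = (h - 8*(-1/5))*(-3 + h) = (h + 8/5)*(-3 + h) = (8/5 + h)*(-3 + h) = (-3 + h)*(8/5 + h))
A(6, -6)*p(0) = (6 - 6 + 2*(-6)**2 + 2*6*(-6))*(-24/5 + 0**2 - 7/5*0) = (6 - 6 + 2*36 - 72)*(-24/5 + 0 + 0) = (6 - 6 + 72 - 72)*(-24/5) = 0*(-24/5) = 0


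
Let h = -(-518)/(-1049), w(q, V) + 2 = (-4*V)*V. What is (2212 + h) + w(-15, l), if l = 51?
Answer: -8596024/1049 ≈ -8194.5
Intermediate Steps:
w(q, V) = -2 - 4*V² (w(q, V) = -2 + (-4*V)*V = -2 - 4*V²)
h = -518/1049 (h = -(-518)*(-1)/1049 = -1*518/1049 = -518/1049 ≈ -0.49380)
(2212 + h) + w(-15, l) = (2212 - 518/1049) + (-2 - 4*51²) = 2319870/1049 + (-2 - 4*2601) = 2319870/1049 + (-2 - 10404) = 2319870/1049 - 10406 = -8596024/1049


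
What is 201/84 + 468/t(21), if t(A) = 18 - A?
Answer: -4301/28 ≈ -153.61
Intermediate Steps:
201/84 + 468/t(21) = 201/84 + 468/(18 - 1*21) = 201*(1/84) + 468/(18 - 21) = 67/28 + 468/(-3) = 67/28 + 468*(-⅓) = 67/28 - 156 = -4301/28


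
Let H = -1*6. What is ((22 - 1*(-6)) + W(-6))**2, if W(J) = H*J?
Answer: 4096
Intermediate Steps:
H = -6
W(J) = -6*J
((22 - 1*(-6)) + W(-6))**2 = ((22 - 1*(-6)) - 6*(-6))**2 = ((22 + 6) + 36)**2 = (28 + 36)**2 = 64**2 = 4096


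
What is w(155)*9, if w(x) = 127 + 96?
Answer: 2007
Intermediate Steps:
w(x) = 223
w(155)*9 = 223*9 = 2007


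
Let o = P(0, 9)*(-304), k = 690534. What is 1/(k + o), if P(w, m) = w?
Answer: 1/690534 ≈ 1.4482e-6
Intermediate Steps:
o = 0 (o = 0*(-304) = 0)
1/(k + o) = 1/(690534 + 0) = 1/690534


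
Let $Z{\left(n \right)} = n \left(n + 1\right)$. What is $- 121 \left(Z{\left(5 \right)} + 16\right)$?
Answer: $-5566$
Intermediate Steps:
$Z{\left(n \right)} = n \left(1 + n\right)$
$- 121 \left(Z{\left(5 \right)} + 16\right) = - 121 \left(5 \left(1 + 5\right) + 16\right) = - 121 \left(5 \cdot 6 + 16\right) = - 121 \left(30 + 16\right) = \left(-121\right) 46 = -5566$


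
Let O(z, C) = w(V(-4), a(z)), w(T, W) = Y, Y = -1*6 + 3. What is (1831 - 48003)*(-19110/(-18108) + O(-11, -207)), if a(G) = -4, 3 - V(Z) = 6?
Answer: 135491734/1509 ≈ 89789.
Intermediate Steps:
V(Z) = -3 (V(Z) = 3 - 1*6 = 3 - 6 = -3)
Y = -3 (Y = -6 + 3 = -3)
w(T, W) = -3
O(z, C) = -3
(1831 - 48003)*(-19110/(-18108) + O(-11, -207)) = (1831 - 48003)*(-19110/(-18108) - 3) = -46172*(-19110*(-1/18108) - 3) = -46172*(3185/3018 - 3) = -46172*(-5869/3018) = 135491734/1509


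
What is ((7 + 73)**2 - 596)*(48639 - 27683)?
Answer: 121628624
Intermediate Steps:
((7 + 73)**2 - 596)*(48639 - 27683) = (80**2 - 596)*20956 = (6400 - 596)*20956 = 5804*20956 = 121628624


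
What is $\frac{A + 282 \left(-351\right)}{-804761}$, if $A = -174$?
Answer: $\frac{99156}{804761} \approx 0.12321$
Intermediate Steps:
$\frac{A + 282 \left(-351\right)}{-804761} = \frac{-174 + 282 \left(-351\right)}{-804761} = \left(-174 - 98982\right) \left(- \frac{1}{804761}\right) = \left(-99156\right) \left(- \frac{1}{804761}\right) = \frac{99156}{804761}$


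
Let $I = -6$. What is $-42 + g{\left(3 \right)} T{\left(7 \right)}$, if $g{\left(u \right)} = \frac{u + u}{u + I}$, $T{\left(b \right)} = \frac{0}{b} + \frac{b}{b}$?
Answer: $-44$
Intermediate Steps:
$T{\left(b \right)} = 1$ ($T{\left(b \right)} = 0 + 1 = 1$)
$g{\left(u \right)} = \frac{2 u}{-6 + u}$ ($g{\left(u \right)} = \frac{u + u}{u - 6} = \frac{2 u}{-6 + u}$)
$-42 + g{\left(3 \right)} T{\left(7 \right)} = -42 + 2 \cdot 3 \frac{1}{-6 + 3} \cdot 1 = -42 + 2 \cdot 3 \frac{1}{-3} \cdot 1 = -42 + 2 \cdot 3 \left(- \frac{1}{3}\right) 1 = -42 - 2 = -44$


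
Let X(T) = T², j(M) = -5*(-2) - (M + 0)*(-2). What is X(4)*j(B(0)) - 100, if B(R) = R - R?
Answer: 60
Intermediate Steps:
B(R) = 0
j(M) = 10 + 2*M (j(M) = 10 - M*(-2) = 10 - (-2)*M = 10 + 2*M)
X(4)*j(B(0)) - 100 = 4²*(10 + 2*0) - 100 = 16*(10 + 0) - 100 = 16*10 - 100 = 160 - 100 = 60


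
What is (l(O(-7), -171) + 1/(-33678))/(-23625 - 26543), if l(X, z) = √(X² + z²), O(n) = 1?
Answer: 1/1689557904 - √29242/50168 ≈ -0.0034086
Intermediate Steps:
(l(O(-7), -171) + 1/(-33678))/(-23625 - 26543) = (√(1² + (-171)²) + 1/(-33678))/(-23625 - 26543) = (√(1 + 29241) - 1/33678)/(-50168) = (√29242 - 1/33678)*(-1/50168) = (-1/33678 + √29242)*(-1/50168) = 1/1689557904 - √29242/50168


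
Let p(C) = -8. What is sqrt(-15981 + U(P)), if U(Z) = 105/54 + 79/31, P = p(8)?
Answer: I*sqrt(552723242)/186 ≈ 126.4*I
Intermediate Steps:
P = -8
U(Z) = 2507/558 (U(Z) = 105*(1/54) + 79*(1/31) = 35/18 + 79/31 = 2507/558)
sqrt(-15981 + U(P)) = sqrt(-15981 + 2507/558) = sqrt(-8914891/558) = I*sqrt(552723242)/186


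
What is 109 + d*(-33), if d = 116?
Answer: -3719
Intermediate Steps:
109 + d*(-33) = 109 + 116*(-33) = 109 - 3828 = -3719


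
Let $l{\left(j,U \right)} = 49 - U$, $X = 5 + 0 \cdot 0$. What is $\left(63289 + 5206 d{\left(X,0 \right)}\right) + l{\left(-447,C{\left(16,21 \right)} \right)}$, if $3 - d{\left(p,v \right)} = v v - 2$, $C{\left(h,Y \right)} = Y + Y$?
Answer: $89326$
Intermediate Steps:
$C{\left(h,Y \right)} = 2 Y$
$X = 5$ ($X = 5 + 0 = 5$)
$d{\left(p,v \right)} = 5 - v^{2}$ ($d{\left(p,v \right)} = 3 - \left(v v - 2\right) = 3 - \left(v^{2} - 2\right) = 3 - \left(-2 + v^{2}\right) = 5 - v^{2}$)
$\left(63289 + 5206 d{\left(X,0 \right)}\right) + l{\left(-447,C{\left(16,21 \right)} \right)} = \left(63289 + 5206 \left(5 - 0^{2}\right)\right) + \left(49 - 2 \cdot 21\right) = \left(63289 + 5206 \left(5 - 0\right)\right) + \left(49 - 42\right) = \left(63289 + 5206 \left(5 + 0\right)\right) + \left(49 - 42\right) = \left(63289 + 5206 \cdot 5\right) + 7 = \left(63289 + 26030\right) + 7 = 89319 + 7 = 89326$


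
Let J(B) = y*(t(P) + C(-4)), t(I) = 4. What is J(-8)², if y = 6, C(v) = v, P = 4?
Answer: 0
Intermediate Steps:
J(B) = 0 (J(B) = 6*(4 - 4) = 6*0 = 0)
J(-8)² = 0² = 0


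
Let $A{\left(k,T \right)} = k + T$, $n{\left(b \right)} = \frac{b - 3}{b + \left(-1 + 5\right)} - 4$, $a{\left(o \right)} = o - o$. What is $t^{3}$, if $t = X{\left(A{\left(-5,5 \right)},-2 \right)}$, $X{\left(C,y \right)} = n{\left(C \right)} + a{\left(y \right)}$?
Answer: $- \frac{6859}{64} \approx -107.17$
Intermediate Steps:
$a{\left(o \right)} = 0$
$n{\left(b \right)} = -4 + \frac{-3 + b}{4 + b}$ ($n{\left(b \right)} = \frac{-3 + b}{b + 4} - 4 = \frac{-3 + b}{4 + b} - 4 = -4 + \frac{-3 + b}{4 + b}$)
$A{\left(k,T \right)} = T + k$
$X{\left(C,y \right)} = \frac{-19 - 3 C}{4 + C}$ ($X{\left(C,y \right)} = \frac{-19 - 3 C}{4 + C} + 0 = \frac{-19 - 3 C}{4 + C}$)
$t = - \frac{19}{4}$ ($t = \frac{-19 - 3 \left(5 - 5\right)}{4 + \left(5 - 5\right)} = \frac{-19 - 0}{4 + 0} = \frac{-19 + 0}{4} = \frac{1}{4} \left(-19\right) = - \frac{19}{4} \approx -4.75$)
$t^{3} = \left(- \frac{19}{4}\right)^{3} = - \frac{6859}{64}$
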